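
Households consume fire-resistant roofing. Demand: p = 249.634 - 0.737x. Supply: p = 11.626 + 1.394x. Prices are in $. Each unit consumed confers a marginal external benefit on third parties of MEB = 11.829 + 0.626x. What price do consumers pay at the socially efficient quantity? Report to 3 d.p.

Social marginal benefit = demand + MEB = 261.463 - 0.111x.
Set SMB = MC: 261.463 - 0.111x = 11.626 + 1.394x → x* = 166.0047.
Consumer price on the demand curve at x*: 249.634 − 0.737×166.0047 = 127.2885.

P = $127.289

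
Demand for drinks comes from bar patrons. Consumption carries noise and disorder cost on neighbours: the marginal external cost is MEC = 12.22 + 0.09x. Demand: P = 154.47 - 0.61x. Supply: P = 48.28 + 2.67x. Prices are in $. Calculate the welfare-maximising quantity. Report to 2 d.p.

Social marginal benefit = demand − MEC = 142.25 - 0.70x.
Set SMB = MC: 142.25 - 0.70x = 48.28 + 2.67x → x* = 27.8843.

x* = 27.88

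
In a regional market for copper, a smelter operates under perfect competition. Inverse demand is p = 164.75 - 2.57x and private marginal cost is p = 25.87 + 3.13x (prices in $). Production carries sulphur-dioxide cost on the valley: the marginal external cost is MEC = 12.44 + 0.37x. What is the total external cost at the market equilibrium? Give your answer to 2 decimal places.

Market equilibrium (private): 25.87 + 3.13x = 164.75 - 2.57x → x_m = 24.3649.
Total external cost = ∫₀^{x_m} (12.44 + 0.37x) dx = 12.44×24.3649 + ½×0.37×24.3649² = 412.9243.

$412.92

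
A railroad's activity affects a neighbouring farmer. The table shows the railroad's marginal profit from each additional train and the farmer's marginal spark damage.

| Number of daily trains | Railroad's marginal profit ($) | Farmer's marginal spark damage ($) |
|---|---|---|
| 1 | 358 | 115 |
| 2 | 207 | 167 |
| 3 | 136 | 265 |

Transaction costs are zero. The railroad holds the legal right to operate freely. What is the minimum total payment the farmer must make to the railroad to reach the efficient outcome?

$136

Left alone the railroad would choose level 3 (marginal profit stays positive).
Efficient level: k* = 2 (marginal profit ≥ marginal spark damage through 2).
The farmer must at least cover the railroad's forgone profit from cutting 3→2: 136 = 136.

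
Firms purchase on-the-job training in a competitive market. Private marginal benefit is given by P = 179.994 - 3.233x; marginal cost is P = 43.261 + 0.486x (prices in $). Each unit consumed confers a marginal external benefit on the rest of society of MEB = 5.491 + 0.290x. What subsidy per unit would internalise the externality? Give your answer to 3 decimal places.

subsidy = $17.519 per unit

Social marginal benefit = demand + MEB = 185.485 - 2.943x.
Set SMB = MC: 185.485 - 2.943x = 43.261 + 0.486x → x* = 41.4768.
The Pigouvian subsidy equals MEB at x*: 5.491 + 0.290×41.4768 = 17.5193.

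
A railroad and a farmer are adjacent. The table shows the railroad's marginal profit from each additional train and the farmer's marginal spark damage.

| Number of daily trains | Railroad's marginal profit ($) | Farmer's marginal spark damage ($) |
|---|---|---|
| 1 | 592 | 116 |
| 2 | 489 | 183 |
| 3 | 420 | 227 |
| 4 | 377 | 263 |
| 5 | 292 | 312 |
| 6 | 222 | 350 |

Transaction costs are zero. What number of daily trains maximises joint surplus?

Bargaining reaches the level where marginal profit last exceeds marginal spark damage.
That holds through level 4 (377 ≥ 263) but not at 5 (292 < 312).

4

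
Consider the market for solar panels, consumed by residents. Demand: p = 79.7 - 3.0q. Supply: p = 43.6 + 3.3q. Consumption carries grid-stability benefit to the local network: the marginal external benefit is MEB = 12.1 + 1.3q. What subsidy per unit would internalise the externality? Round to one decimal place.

subsidy = 24.6 per unit

Social marginal benefit = demand + MEB = 91.8 - 1.7q.
Set SMB = MC: 91.8 - 1.7q = 43.6 + 3.3q → q* = 9.6400.
The Pigouvian subsidy equals MEB at q*: 12.1 + 1.3×9.6400 = 24.6320.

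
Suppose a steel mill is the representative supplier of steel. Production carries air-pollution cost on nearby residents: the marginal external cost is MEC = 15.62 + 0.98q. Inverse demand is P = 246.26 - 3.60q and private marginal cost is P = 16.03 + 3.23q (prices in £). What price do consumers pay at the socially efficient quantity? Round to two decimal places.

Social marginal cost = private MC + MEC = 31.65 + 4.21q.
Set SMC = demand: 31.65 + 4.21q = 246.26 - 3.60q → q* = 27.4789.
Consumer price on the demand curve at q*: 246.26 − 3.60×27.4789 = 147.3360.

P = £147.34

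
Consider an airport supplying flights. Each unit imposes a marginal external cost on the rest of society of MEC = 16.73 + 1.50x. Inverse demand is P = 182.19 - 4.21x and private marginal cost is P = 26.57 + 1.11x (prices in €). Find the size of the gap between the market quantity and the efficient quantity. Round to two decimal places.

8.89 units

Market equilibrium (private): 26.57 + 1.11x = 182.19 - 4.21x → x_m = 29.2519.
Social marginal cost = private MC + MEC = 43.30 + 2.61x.
Set SMC = demand: 43.30 + 2.61x = 182.19 - 4.21x → x* = 20.3651.
Gap = |29.2519 − 20.3651| = 8.8868.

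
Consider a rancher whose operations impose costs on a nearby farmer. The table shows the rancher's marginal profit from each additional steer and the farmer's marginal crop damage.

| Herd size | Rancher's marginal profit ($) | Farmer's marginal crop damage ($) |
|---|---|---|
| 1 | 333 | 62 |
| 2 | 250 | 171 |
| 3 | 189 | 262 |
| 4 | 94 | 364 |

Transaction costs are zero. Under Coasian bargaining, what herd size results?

Bargaining reaches the level where marginal profit last exceeds marginal crop damage.
That holds through level 2 (250 ≥ 171) but not at 3 (189 < 262).

2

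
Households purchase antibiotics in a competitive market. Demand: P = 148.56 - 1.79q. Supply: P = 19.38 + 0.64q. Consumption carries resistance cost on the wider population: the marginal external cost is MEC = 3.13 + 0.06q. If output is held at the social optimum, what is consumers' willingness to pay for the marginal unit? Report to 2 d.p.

P = 57.95

Social marginal benefit = demand − MEC = 145.43 - 1.85q.
Set SMB = MC: 145.43 - 1.85q = 19.38 + 0.64q → q* = 50.6225.
Consumer price on the demand curve at q*: 148.56 − 1.79×50.6225 = 57.9457.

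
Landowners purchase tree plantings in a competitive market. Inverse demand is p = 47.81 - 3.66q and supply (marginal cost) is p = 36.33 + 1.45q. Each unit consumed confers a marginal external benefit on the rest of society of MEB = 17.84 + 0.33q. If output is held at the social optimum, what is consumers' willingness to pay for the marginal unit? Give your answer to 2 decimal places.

Social marginal benefit = demand + MEB = 65.65 - 3.33q.
Set SMB = MC: 65.65 - 3.33q = 36.33 + 1.45q → q* = 6.1339.
Consumer price on the demand curve at q*: 47.81 − 3.66×6.1339 = 25.3599.

P = 25.36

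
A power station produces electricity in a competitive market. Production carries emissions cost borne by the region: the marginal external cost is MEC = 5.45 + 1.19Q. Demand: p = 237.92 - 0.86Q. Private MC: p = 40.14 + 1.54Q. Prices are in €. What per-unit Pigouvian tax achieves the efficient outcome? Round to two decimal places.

tax = €69.20 per unit

Social marginal cost = private MC + MEC = 45.59 + 2.73Q.
Set SMC = demand: 45.59 + 2.73Q = 237.92 - 0.86Q → Q* = 53.5738.
The Pigouvian tax equals MEC at Q*: 5.45 + 1.19×53.5738 = 69.2028.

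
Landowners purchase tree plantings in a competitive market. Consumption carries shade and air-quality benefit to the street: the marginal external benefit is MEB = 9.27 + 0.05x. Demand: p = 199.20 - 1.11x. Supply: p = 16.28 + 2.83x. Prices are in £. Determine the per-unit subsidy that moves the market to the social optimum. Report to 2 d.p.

Social marginal benefit = demand + MEB = 208.47 - 1.06x.
Set SMB = MC: 208.47 - 1.06x = 16.28 + 2.83x → x* = 49.4062.
The Pigouvian subsidy equals MEB at x*: 9.27 + 0.05×49.4062 = 11.7403.

subsidy = £11.74 per unit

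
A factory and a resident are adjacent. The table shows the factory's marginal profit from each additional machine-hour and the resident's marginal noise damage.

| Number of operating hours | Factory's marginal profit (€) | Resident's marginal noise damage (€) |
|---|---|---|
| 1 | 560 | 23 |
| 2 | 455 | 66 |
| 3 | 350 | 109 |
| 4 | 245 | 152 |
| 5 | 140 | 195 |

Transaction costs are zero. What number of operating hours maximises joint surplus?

Bargaining reaches the level where marginal profit last exceeds marginal noise damage.
That holds through level 4 (245 ≥ 152) but not at 5 (140 < 195).

4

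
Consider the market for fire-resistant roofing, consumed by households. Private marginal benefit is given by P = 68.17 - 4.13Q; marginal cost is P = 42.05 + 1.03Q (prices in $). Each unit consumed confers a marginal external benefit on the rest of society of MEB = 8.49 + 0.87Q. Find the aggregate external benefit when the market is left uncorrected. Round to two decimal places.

$54.12

Market equilibrium (private): 42.05 + 1.03Q = 68.17 - 4.13Q → Q_m = 5.0620.
Total external benefit = ∫₀^{Q_m} (8.49 + 0.87Q) dQ = 8.49×5.0620 + ½×0.87×5.0620² = 54.1228.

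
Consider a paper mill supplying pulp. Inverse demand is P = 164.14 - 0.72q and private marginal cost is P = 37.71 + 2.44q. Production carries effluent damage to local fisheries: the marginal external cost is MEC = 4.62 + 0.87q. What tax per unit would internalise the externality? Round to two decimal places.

Social marginal cost = private MC + MEC = 42.33 + 3.31q.
Set SMC = demand: 42.33 + 3.31q = 164.14 - 0.72q → q* = 30.2258.
The Pigouvian tax equals MEC at q*: 4.62 + 0.87×30.2258 = 30.9164.

tax = 30.92 per unit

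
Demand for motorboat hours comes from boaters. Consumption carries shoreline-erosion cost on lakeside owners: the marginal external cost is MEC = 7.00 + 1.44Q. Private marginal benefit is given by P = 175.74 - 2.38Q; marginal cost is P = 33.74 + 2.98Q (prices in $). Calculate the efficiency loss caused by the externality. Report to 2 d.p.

Market equilibrium (private): 33.74 + 2.98Q = 175.74 - 2.38Q → Q_m = 26.4925.
Social marginal benefit = demand − MEC = 168.74 - 3.82Q.
Set SMB = MC: 168.74 - 3.82Q = 33.74 + 2.98Q → Q* = 19.8529.
Between Q* and Q_m the wedge MC − SMB runs linearly from 0 to MEC(Q_m), so the loss is a triangle.
DWL = ½ × 6.6396 × 45.1493 = 149.8866.

DWL = $149.89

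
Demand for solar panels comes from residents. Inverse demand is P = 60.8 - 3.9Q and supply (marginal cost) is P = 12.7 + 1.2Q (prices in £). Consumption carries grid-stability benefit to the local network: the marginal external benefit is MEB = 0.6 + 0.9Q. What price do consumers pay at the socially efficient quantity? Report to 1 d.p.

Social marginal benefit = demand + MEB = 61.4 - 3.0Q.
Set SMB = MC: 61.4 - 3.0Q = 12.7 + 1.2Q → Q* = 11.5952.
Consumer price on the demand curve at Q*: 60.8 − 3.9×11.5952 = 15.5787.

P = £15.6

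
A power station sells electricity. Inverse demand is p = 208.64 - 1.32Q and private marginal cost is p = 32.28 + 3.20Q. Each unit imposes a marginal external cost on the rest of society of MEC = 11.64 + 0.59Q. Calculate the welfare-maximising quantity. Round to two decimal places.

Q* = 32.23

Social marginal cost = private MC + MEC = 43.92 + 3.79Q.
Set SMC = demand: 43.92 + 3.79Q = 208.64 - 1.32Q → Q* = 32.2348.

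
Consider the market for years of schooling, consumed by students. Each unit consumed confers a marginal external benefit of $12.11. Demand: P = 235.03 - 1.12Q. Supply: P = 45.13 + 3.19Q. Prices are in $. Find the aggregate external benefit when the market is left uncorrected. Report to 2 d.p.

Market equilibrium (private): 45.13 + 3.19Q = 235.03 - 1.12Q → Q_m = 44.0603.
Total external benefit = MEB × Q_m = 12.11 × 44.0603 = 533.5702.

$533.57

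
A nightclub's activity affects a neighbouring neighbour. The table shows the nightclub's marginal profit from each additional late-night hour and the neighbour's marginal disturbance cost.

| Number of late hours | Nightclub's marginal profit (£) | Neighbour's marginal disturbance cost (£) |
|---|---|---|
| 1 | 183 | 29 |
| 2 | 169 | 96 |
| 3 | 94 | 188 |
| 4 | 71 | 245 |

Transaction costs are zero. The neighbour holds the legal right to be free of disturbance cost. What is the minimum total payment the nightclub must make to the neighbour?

Efficient level: marginal profit ≥ marginal disturbance cost through level 2, so k* = 2.
With the neighbour holding the right, the nightclub must at least compensate total damage at k*: 29 + 96 = 125.

£125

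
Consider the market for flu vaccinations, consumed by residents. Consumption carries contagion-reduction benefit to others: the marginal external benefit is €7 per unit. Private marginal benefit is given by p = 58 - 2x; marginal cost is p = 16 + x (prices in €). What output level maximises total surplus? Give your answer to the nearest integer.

x* = 16

Social marginal benefit = demand + MEB = 65 - 2x.
Set SMB = MC: 65 - 2x = 16 + x → x* = 16.3333.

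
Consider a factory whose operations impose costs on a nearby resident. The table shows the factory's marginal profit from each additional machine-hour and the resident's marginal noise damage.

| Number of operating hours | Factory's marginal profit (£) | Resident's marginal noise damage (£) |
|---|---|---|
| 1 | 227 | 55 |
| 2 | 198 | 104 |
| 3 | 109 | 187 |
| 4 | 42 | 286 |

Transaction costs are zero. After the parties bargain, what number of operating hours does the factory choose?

2

Bargaining reaches the level where marginal profit last exceeds marginal noise damage.
That holds through level 2 (198 ≥ 104) but not at 3 (109 < 187).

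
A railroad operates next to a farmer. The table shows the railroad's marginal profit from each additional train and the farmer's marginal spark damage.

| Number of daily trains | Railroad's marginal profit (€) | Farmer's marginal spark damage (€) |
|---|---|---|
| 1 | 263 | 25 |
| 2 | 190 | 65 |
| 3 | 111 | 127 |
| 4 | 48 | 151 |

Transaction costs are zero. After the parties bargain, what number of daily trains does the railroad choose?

2

Bargaining reaches the level where marginal profit last exceeds marginal spark damage.
That holds through level 2 (190 ≥ 65) but not at 3 (111 < 127).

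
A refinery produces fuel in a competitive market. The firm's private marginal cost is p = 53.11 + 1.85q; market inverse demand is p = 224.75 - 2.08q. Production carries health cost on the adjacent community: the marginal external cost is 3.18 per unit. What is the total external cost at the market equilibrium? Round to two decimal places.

138.88

Market equilibrium (private): 53.11 + 1.85q = 224.75 - 2.08q → q_m = 43.6743.
Total external cost = MEC × q_m = 3.18 × 43.6743 = 138.8843.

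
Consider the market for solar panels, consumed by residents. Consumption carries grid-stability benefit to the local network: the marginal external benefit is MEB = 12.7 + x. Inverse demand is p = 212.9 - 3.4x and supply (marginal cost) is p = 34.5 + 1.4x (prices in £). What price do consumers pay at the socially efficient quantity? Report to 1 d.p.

Social marginal benefit = demand + MEB = 225.6 - 2.4x.
Set SMB = MC: 225.6 - 2.4x = 34.5 + 1.4x → x* = 50.2895.
Consumer price on the demand curve at x*: 212.9 − 3.4×50.2895 = 41.9157.

P = £41.9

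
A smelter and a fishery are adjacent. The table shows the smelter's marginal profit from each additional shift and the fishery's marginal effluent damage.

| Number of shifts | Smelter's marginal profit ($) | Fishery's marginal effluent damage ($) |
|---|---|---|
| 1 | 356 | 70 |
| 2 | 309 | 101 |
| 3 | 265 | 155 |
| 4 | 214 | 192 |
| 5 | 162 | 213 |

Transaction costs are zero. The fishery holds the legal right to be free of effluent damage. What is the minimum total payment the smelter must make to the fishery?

$518

Efficient level: marginal profit ≥ marginal effluent damage through level 4, so k* = 4.
With the fishery holding the right, the smelter must at least compensate total damage at k*: 70 + 101 + 155 + 192 = 518.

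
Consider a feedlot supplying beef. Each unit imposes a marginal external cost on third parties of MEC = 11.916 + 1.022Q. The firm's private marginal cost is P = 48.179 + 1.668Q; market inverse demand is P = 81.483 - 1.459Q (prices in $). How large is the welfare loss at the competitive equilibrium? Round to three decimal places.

Market equilibrium (private): 48.179 + 1.668Q = 81.483 - 1.459Q → Q_m = 10.6505.
Social marginal cost = private MC + MEC = 60.095 + 2.690Q.
Set SMC = demand: 60.095 + 2.690Q = 81.483 - 1.459Q → Q* = 5.1550.
Between Q* and Q_m the wedge SMC − demand runs linearly from 0 to MEC(Q_m), so the loss is a triangle.
DWL = ½ × 5.4955 × 22.8008 = 62.6509.

DWL = $62.651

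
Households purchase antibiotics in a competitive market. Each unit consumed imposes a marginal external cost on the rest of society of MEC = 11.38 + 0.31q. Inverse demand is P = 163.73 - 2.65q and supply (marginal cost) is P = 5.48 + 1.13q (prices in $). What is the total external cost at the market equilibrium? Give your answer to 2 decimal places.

$748.09

Market equilibrium (private): 5.48 + 1.13q = 163.73 - 2.65q → q_m = 41.8651.
Total external cost = ∫₀^{q_m} (11.38 + 0.31q) dq = 11.38×41.8651 + ½×0.31×41.8651² = 748.0913.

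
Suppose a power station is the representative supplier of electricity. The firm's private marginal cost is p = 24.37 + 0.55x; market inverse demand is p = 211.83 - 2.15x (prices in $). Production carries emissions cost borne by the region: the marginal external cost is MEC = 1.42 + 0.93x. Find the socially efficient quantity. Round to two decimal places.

x* = 51.25

Social marginal cost = private MC + MEC = 25.79 + 1.48x.
Set SMC = demand: 25.79 + 1.48x = 211.83 - 2.15x → x* = 51.2507.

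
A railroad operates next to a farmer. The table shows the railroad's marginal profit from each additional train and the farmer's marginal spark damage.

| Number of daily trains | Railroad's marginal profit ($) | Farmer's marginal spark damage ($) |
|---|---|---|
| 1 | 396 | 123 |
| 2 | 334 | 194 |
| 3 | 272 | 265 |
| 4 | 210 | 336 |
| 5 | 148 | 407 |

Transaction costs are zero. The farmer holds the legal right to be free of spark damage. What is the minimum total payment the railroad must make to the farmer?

$582

Efficient level: marginal profit ≥ marginal spark damage through level 3, so k* = 3.
With the farmer holding the right, the railroad must at least compensate total damage at k*: 123 + 194 + 265 = 582.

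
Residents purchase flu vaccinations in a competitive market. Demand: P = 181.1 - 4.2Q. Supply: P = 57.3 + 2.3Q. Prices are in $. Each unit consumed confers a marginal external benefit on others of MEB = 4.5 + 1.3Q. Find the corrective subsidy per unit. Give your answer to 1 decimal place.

subsidy = $36.6 per unit

Social marginal benefit = demand + MEB = 185.6 - 2.9Q.
Set SMB = MC: 185.6 - 2.9Q = 57.3 + 2.3Q → Q* = 24.6731.
The Pigouvian subsidy equals MEB at Q*: 4.5 + 1.3×24.6731 = 36.5750.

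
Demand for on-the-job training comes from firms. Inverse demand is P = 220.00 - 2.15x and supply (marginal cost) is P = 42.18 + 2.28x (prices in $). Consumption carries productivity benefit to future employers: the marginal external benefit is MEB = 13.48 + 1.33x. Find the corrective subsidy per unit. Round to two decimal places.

Social marginal benefit = demand + MEB = 233.48 - 0.82x.
Set SMB = MC: 233.48 - 0.82x = 42.18 + 2.28x → x* = 61.7097.
The Pigouvian subsidy equals MEB at x*: 13.48 + 1.33×61.7097 = 95.5539.

subsidy = $95.55 per unit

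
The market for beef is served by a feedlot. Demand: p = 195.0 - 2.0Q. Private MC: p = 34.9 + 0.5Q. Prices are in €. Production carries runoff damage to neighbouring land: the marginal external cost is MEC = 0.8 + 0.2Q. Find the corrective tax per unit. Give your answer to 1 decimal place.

tax = €12.6 per unit

Social marginal cost = private MC + MEC = 35.7 + 0.7Q.
Set SMC = demand: 35.7 + 0.7Q = 195.0 - 2.0Q → Q* = 59.0000.
The Pigouvian tax equals MEC at Q*: 0.8 + 0.2×59.0000 = 12.6000.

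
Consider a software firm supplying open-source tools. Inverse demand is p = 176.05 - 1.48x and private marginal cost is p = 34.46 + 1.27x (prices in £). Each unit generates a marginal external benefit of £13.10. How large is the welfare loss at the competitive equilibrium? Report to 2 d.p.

DWL = £31.20

Market equilibrium (private): 34.46 + 1.27x = 176.05 - 1.48x → x_m = 51.4873.
Social marginal cost = private MC − MEB = 21.36 + 1.27x.
Set SMC = demand: 21.36 + 1.27x = 176.05 - 1.48x → x* = 56.2509.
The loss is the area between SMC and demand from x* to x_m; with linear curves that's a triangle of height MEB(x_m).
DWL = ½ × 4.7636 × 13.1000 = 31.2016.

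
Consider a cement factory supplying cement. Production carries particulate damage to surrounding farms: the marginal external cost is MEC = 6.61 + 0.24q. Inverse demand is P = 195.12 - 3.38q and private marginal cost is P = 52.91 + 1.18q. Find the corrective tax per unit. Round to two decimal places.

tax = 13.39 per unit

Social marginal cost = private MC + MEC = 59.52 + 1.42q.
Set SMC = demand: 59.52 + 1.42q = 195.12 - 3.38q → q* = 28.2500.
The Pigouvian tax equals MEC at q*: 6.61 + 0.24×28.2500 = 13.3900.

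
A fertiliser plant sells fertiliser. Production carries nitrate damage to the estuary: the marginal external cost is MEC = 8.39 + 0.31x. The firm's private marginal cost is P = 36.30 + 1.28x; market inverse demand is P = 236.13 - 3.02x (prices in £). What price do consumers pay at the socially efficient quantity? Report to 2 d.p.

P = £110.72

Social marginal cost = private MC + MEC = 44.69 + 1.59x.
Set SMC = demand: 44.69 + 1.59x = 236.13 - 3.02x → x* = 41.5271.
Consumer price on the demand curve at x*: 236.13 − 3.02×41.5271 = 110.7182.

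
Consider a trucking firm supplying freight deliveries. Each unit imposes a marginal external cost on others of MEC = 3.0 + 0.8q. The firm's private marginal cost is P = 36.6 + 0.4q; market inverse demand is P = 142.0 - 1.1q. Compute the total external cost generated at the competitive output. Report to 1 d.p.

Market equilibrium (private): 36.6 + 0.4q = 142.0 - 1.1q → q_m = 70.2667.
Total external cost = ∫₀^{q_m} (3.0 + 0.8q) dq = 3.0×70.2667 + ½×0.8×70.2667² = 2185.7638.

2185.8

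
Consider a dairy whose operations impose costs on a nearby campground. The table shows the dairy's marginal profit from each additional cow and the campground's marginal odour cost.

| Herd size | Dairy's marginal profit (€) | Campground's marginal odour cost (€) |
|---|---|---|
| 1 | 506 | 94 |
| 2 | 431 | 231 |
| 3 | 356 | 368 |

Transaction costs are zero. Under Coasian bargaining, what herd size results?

2

Bargaining reaches the level where marginal profit last exceeds marginal odour cost.
That holds through level 2 (431 ≥ 231) but not at 3 (356 < 368).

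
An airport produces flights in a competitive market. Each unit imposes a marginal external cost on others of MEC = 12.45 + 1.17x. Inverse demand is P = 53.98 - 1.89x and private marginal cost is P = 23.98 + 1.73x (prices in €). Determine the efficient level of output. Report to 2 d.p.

x* = 3.66

Social marginal cost = private MC + MEC = 36.43 + 2.90x.
Set SMC = demand: 36.43 + 2.90x = 53.98 - 1.89x → x* = 3.6639.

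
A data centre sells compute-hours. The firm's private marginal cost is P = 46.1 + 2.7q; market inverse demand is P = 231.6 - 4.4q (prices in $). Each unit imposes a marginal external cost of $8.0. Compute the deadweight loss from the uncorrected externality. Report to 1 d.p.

DWL = $4.5

Market equilibrium (private): 46.1 + 2.7q = 231.6 - 4.4q → q_m = 26.1268.
Social marginal cost = private MC + MEC = 54.1 + 2.7q.
Set SMC = demand: 54.1 + 2.7q = 231.6 - 4.4q → q* = 25.0000.
The loss is the area between SMC and demand from q* to q_m; with linear curves that's a triangle of height MEC(q_m).
DWL = ½ × 1.1268 × 8.0000 = 4.5072.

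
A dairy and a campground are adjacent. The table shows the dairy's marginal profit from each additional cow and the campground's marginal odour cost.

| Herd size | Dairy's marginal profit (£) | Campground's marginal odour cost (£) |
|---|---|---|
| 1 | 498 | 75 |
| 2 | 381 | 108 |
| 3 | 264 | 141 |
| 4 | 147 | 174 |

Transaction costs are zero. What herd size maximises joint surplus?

Bargaining reaches the level where marginal profit last exceeds marginal odour cost.
That holds through level 3 (264 ≥ 141) but not at 4 (147 < 174).

3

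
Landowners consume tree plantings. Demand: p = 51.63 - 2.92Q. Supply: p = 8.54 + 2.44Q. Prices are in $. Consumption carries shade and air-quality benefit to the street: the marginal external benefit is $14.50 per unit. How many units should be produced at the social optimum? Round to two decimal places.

Social marginal benefit = demand + MEB = 66.13 - 2.92Q.
Set SMB = MC: 66.13 - 2.92Q = 8.54 + 2.44Q → Q* = 10.7444.

Q* = 10.74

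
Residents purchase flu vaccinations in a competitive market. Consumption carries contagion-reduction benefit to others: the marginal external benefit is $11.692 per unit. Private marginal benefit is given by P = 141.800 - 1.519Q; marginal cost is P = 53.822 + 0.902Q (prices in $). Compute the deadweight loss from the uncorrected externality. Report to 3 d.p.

Market equilibrium (private): 53.822 + 0.902Q = 141.800 - 1.519Q → Q_m = 36.3395.
Social marginal benefit = demand + MEB = 153.492 - 1.519Q.
Set SMB = MC: 153.492 - 1.519Q = 53.822 + 0.902Q → Q* = 41.1689.
Height of the DWL triangle at Q_m is SMB(Q_m) − MC(Q_m) = MEB(Q_m) = 11.6920.
DWL = ½ × 4.8294 × 11.6920 = 28.2327.

DWL = $28.233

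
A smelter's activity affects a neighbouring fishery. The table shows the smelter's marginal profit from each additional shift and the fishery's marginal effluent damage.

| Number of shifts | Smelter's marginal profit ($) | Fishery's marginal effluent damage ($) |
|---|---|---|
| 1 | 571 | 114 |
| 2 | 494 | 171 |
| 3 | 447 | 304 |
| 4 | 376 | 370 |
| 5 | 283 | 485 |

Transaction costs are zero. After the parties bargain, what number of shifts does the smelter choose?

4

Bargaining reaches the level where marginal profit last exceeds marginal effluent damage.
That holds through level 4 (376 ≥ 370) but not at 5 (283 < 485).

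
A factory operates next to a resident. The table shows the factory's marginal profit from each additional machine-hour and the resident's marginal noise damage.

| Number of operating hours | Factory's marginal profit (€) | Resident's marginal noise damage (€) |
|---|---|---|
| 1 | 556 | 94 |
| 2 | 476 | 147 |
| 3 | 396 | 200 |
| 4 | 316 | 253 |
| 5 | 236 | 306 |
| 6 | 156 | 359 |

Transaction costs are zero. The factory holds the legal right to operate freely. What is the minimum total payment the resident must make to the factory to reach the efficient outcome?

€392

Left alone the factory would choose level 6 (marginal profit stays positive).
Efficient level: k* = 4 (marginal profit ≥ marginal noise damage through 4).
The resident must at least cover the factory's forgone profit from cutting 6→4: 236 + 156 = 392.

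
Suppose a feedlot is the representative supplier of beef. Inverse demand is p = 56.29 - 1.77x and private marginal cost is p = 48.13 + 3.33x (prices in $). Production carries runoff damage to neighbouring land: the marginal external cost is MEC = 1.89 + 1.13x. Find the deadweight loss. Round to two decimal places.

DWL = $1.10

Market equilibrium (private): 48.13 + 3.33x = 56.29 - 1.77x → x_m = 1.6000.
Social marginal cost = private MC + MEC = 50.02 + 4.46x.
Set SMC = demand: 50.02 + 4.46x = 56.29 - 1.77x → x* = 1.0064.
Between x* and x_m the wedge SMC − demand runs linearly from 0 to MEC(x_m), so the loss is a triangle.
DWL = ½ × 0.5936 × 3.6980 = 1.0976.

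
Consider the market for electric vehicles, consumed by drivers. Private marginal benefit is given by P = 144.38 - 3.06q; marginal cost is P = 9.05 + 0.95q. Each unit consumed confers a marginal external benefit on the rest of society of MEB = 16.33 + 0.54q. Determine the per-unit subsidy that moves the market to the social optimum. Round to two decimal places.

Social marginal benefit = demand + MEB = 160.71 - 2.52q.
Set SMB = MC: 160.71 - 2.52q = 9.05 + 0.95q → q* = 43.7061.
The Pigouvian subsidy equals MEB at q*: 16.33 + 0.54×43.7061 = 39.9313.

subsidy = 39.93 per unit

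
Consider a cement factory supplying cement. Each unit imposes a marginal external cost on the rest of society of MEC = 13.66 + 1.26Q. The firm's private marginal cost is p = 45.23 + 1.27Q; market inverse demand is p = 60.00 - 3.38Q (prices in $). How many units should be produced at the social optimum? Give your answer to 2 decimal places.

Q* = 0.19

Social marginal cost = private MC + MEC = 58.89 + 2.53Q.
Set SMC = demand: 58.89 + 2.53Q = 60.00 - 3.38Q → Q* = 0.1878.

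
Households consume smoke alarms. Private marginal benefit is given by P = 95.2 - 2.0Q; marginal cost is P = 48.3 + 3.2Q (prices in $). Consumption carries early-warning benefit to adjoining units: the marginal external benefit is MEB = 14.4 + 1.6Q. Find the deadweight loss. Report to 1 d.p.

Market equilibrium (private): 48.3 + 3.2Q = 95.2 - 2.0Q → Q_m = 9.0192.
Social marginal benefit = demand + MEB = 109.6 - 0.4Q.
Set SMB = MC: 109.6 - 0.4Q = 48.3 + 3.2Q → Q* = 17.0278.
The welfare-loss triangle has base |Q_m − Q*| and height MEB(Q_m) (the vertical gap between SMB and MC is zero at Q* and MEB at Q_m).
DWL = ½ × 8.0086 × 28.8308 = 115.4472.

DWL = $115.4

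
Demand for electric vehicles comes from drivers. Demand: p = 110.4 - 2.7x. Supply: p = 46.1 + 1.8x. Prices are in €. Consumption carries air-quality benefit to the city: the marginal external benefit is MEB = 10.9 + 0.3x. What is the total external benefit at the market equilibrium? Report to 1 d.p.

Market equilibrium (private): 46.1 + 1.8x = 110.4 - 2.7x → x_m = 14.2889.
Total external benefit = ∫₀^{x_m} (10.9 + 0.3x) dx = 10.9×14.2889 + ½×0.3×14.2889² = 186.3749.

€186.4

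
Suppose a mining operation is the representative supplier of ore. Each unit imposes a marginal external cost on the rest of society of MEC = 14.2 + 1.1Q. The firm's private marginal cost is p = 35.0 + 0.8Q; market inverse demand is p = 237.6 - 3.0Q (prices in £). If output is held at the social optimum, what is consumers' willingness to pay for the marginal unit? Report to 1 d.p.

Social marginal cost = private MC + MEC = 49.2 + 1.9Q.
Set SMC = demand: 49.2 + 1.9Q = 237.6 - 3.0Q → Q* = 38.4490.
Consumer price on the demand curve at Q*: 237.6 − 3.0×38.4490 = 122.2530.

P = £122.3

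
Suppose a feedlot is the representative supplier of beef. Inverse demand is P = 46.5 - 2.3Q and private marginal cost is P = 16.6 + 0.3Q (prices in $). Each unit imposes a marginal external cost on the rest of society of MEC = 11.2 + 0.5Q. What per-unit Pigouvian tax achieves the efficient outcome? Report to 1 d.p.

tax = $14.2 per unit

Social marginal cost = private MC + MEC = 27.8 + 0.8Q.
Set SMC = demand: 27.8 + 0.8Q = 46.5 - 2.3Q → Q* = 6.0323.
The Pigouvian tax equals MEC at Q*: 11.2 + 0.5×6.0323 = 14.2162.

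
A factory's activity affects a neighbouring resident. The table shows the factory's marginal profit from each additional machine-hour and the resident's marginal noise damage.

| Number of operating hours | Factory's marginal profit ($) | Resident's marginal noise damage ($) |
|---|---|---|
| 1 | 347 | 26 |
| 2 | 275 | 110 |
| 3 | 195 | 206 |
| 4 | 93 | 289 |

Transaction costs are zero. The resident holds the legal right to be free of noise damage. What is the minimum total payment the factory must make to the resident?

Efficient level: marginal profit ≥ marginal noise damage through level 2, so k* = 2.
With the resident holding the right, the factory must at least compensate total damage at k*: 26 + 110 = 136.

$136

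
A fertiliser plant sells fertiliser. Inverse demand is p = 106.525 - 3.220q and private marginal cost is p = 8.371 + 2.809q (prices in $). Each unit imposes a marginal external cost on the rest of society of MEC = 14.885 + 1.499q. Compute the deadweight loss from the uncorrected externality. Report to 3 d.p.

Market equilibrium (private): 8.371 + 2.809q = 106.525 - 3.220q → q_m = 16.2803.
Social marginal cost = private MC + MEC = 23.256 + 4.308q.
Set SMC = demand: 23.256 + 4.308q = 106.525 - 3.220q → q* = 11.0612.
The welfare-loss triangle has base |q_m − q*| and height MEC(q_m) (the vertical gap between SMC and demand is zero at q* and MEC at q_m).
DWL = ½ × 5.2191 × 39.2892 = 102.5271.

DWL = $102.527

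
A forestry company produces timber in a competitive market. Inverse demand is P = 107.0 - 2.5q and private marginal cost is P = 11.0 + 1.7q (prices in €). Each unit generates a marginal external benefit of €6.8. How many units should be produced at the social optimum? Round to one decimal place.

q* = 24.5

Social marginal cost = private MC − MEB = 4.2 + 1.7q.
Set SMC = demand: 4.2 + 1.7q = 107.0 - 2.5q → q* = 24.4762.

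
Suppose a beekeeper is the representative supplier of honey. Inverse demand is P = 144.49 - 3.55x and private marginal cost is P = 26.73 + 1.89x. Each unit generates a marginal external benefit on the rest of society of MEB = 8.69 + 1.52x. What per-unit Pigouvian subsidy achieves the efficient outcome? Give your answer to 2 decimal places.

subsidy = 57.72 per unit

Social marginal cost = private MC − MEB = 18.04 + 0.37x.
Set SMC = demand: 18.04 + 0.37x = 144.49 - 3.55x → x* = 32.2577.
The Pigouvian subsidy equals MEB at x*: 8.69 + 1.52×32.2577 = 57.7217.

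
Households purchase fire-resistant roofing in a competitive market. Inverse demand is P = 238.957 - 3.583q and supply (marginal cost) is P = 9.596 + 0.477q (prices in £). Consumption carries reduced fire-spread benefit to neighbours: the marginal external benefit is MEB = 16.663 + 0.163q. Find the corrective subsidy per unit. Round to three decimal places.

Social marginal benefit = demand + MEB = 255.620 - 3.420q.
Set SMB = MC: 255.620 - 3.420q = 9.596 + 0.477q → q* = 63.1316.
The Pigouvian subsidy equals MEB at q*: 16.663 + 0.163×63.1316 = 26.9535.

subsidy = £26.953 per unit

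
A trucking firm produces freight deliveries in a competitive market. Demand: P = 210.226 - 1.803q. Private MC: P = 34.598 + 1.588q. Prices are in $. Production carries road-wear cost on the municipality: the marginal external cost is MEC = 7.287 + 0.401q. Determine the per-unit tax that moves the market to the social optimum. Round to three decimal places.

tax = $25.089 per unit

Social marginal cost = private MC + MEC = 41.885 + 1.989q.
Set SMC = demand: 41.885 + 1.989q = 210.226 - 1.803q → q* = 44.3937.
The Pigouvian tax equals MEC at q*: 7.287 + 0.401×44.3937 = 25.0889.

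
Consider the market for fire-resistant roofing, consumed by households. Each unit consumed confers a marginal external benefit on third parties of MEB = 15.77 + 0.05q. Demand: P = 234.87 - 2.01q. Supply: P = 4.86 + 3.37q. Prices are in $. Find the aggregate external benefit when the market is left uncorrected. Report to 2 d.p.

Market equilibrium (private): 4.86 + 3.37q = 234.87 - 2.01q → q_m = 42.7528.
Total external benefit = ∫₀^{q_m} (15.77 + 0.05q) dq = 15.77×42.7528 + ½×0.05×42.7528² = 719.9067.

$719.91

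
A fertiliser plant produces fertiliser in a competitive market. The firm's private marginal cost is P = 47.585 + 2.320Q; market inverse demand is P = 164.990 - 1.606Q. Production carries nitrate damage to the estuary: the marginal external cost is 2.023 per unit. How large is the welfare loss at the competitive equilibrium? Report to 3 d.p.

Market equilibrium (private): 47.585 + 2.320Q = 164.990 - 1.606Q → Q_m = 29.9045.
Social marginal cost = private MC + MEC = 49.608 + 2.320Q.
Set SMC = demand: 49.608 + 2.320Q = 164.990 - 1.606Q → Q* = 29.3892.
Between Q* and Q_m the wedge SMC − demand runs linearly from 0 to MEC(Q_m), so the loss is a triangle.
DWL = ½ × 0.5153 × 2.0230 = 0.5212.

DWL = 0.521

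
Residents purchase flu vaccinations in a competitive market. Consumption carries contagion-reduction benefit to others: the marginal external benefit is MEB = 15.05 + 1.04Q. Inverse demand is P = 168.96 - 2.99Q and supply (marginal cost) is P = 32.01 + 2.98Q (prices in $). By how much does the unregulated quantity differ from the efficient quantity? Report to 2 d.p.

Market equilibrium (private): 32.01 + 2.98Q = 168.96 - 2.99Q → Q_m = 22.9397.
Social marginal benefit = demand + MEB = 184.01 - 1.95Q.
Set SMB = MC: 184.01 - 1.95Q = 32.01 + 2.98Q → Q* = 30.8316.
Gap = |22.9397 − 30.8316| = 7.8919.

7.89 units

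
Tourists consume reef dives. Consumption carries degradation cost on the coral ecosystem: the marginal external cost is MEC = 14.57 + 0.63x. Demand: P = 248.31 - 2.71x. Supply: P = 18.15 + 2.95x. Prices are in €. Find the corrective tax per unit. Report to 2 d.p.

Social marginal benefit = demand − MEC = 233.74 - 3.34x.
Set SMB = MC: 233.74 - 3.34x = 18.15 + 2.95x → x* = 34.2750.
The Pigouvian tax equals MEC at x*: 14.57 + 0.63×34.2750 = 36.1633.

tax = €36.16 per unit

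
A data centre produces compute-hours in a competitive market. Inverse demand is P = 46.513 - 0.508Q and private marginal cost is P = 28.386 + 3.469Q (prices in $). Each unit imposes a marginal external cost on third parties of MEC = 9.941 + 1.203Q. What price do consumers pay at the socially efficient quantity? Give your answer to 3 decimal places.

Social marginal cost = private MC + MEC = 38.327 + 4.672Q.
Set SMC = demand: 38.327 + 4.672Q = 46.513 - 0.508Q → Q* = 1.5803.
Consumer price on the demand curve at Q*: 46.513 − 0.508×1.5803 = 45.7102.

P = $45.710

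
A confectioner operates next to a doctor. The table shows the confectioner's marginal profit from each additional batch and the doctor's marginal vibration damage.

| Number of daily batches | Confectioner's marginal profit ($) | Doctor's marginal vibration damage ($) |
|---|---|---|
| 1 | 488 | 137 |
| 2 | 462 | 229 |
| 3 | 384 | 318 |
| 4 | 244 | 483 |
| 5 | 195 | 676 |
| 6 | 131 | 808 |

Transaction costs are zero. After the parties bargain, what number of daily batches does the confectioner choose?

3

Bargaining reaches the level where marginal profit last exceeds marginal vibration damage.
That holds through level 3 (384 ≥ 318) but not at 4 (244 < 483).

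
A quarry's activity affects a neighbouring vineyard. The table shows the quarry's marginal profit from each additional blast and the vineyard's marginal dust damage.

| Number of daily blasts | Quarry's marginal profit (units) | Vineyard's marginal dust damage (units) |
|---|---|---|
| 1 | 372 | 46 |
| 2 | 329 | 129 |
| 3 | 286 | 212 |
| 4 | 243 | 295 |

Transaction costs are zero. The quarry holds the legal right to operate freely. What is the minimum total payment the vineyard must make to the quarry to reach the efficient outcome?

243

Left alone the quarry would choose level 4 (marginal profit stays positive).
Efficient level: k* = 3 (marginal profit ≥ marginal dust damage through 3).
The vineyard must at least cover the quarry's forgone profit from cutting 4→3: 243 = 243.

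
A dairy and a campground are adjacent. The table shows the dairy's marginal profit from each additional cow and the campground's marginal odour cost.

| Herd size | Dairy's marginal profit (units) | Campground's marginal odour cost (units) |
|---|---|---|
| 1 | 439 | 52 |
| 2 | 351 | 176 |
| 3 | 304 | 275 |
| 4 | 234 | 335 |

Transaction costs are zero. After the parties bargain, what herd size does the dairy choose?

Bargaining reaches the level where marginal profit last exceeds marginal odour cost.
That holds through level 3 (304 ≥ 275) but not at 4 (234 < 335).

3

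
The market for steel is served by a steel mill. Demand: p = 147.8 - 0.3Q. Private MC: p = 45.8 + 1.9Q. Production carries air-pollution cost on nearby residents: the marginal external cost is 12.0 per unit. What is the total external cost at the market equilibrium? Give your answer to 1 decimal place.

Market equilibrium (private): 45.8 + 1.9Q = 147.8 - 0.3Q → Q_m = 46.3636.
Total external cost = MEC × Q_m = 12.0 × 46.3636 = 556.3632.

556.4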